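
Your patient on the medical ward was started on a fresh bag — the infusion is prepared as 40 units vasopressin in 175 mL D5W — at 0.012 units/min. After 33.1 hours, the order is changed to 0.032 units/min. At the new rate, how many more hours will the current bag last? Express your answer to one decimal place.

Initial rate:
0.012 units/min × 60 min/hr = 0.72 units/hr
Concentration = 40 units ÷ 175 mL = 0.2285714 units/mL
Rate = 0.72 units/hr ÷ 0.2285714 units/mL = 3.15 mL/hr
Volume infused so far = 3.15 mL/hr × 33.1 hr = 104.265 mL
Volume remaining = 175 − 104.265 = 70.735 mL
New rate:
0.032 units/min × 60 min/hr = 1.92 units/hr
Rate = 1.92 units/hr ÷ 0.2285714 units/mL = 8.4 mL/hr
Time remaining = 70.735 mL ÷ 8.4 mL/hr = 8.420833 hr

8.4 hours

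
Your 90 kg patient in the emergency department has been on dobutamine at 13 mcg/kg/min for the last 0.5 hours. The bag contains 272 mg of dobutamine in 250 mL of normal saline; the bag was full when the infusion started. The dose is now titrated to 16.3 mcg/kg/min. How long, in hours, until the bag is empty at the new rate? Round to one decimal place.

2.7 hours

Initial rate:
Dose = 13 mcg/kg/min × 90 kg = 1170 mcg/min
1170 mcg/min × 60 min/hr = 70200 mcg/hr
Concentration = 272 mg ÷ 250 mL = 1.088 mg/mL = 1088 mcg/mL
Rate = 70200 mcg/hr ÷ 1088 mcg/mL = 64.52206 mL/hr
Volume infused so far = 64.52206 mL/hr × 0.5 hr = 32.26103 mL
Volume remaining = 250 − 32.26103 = 217.739 mL
New rate:
Dose = 16.3 mcg/kg/min × 90 kg = 1467 mcg/min
1467 mcg/min × 60 min/hr = 88020 mcg/hr
Rate = 88020 mcg/hr ÷ 1088 mcg/mL = 80.90074 mL/hr
Time remaining = 217.739 mL ÷ 80.90074 mL/hr = 2.691434 hr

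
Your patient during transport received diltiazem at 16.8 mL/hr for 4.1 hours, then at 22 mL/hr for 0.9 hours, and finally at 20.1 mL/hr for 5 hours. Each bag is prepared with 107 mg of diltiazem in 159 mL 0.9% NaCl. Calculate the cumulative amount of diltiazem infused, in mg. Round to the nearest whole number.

Concentration = 107 mg ÷ 159 mL = 0.672956 mg/mL
Stage 1: 16.8 mL/hr × 4.1 hr = 68.88 mL → 68.88 mL × 0.672956 mg/mL = 46.35321 mg
Stage 2: 22 mL/hr × 0.9 hr = 19.8 mL → 19.8 mL × 0.672956 mg/mL = 13.32453 mg
Stage 3: 20.1 mL/hr × 5 hr = 100.5 mL → 100.5 mL × 0.672956 mg/mL = 67.63208 mg
Total = 46.35321 + 13.32453 + 67.63208 = 127.3098 mg

127 mg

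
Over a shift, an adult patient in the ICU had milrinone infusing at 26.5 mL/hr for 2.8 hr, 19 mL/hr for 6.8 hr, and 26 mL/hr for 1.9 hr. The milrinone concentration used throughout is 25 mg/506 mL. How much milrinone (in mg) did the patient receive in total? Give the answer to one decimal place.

Concentration = 25 mg ÷ 506 mL = 0.04940711 mg/mL
Stage 1: 26.5 mL/hr × 2.8 hr = 74.2 mL → 74.2 mL × 0.04940711 mg/mL = 3.666008 mg
Stage 2: 19 mL/hr × 6.8 hr = 129.2 mL → 129.2 mL × 0.04940711 mg/mL = 6.383399 mg
Stage 3: 26 mL/hr × 1.9 hr = 49.4 mL → 49.4 mL × 0.04940711 mg/mL = 2.440711 mg
Total = 3.666008 + 6.383399 + 2.440711 = 12.49012 mg

12.5 mg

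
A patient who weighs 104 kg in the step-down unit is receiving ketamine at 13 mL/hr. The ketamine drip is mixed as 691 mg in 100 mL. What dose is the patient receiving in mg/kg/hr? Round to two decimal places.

0.86 mg/kg/hr

Concentration = 691 mg ÷ 100 mL = 6.91 mg/mL
Drug rate = 13 mL/hr × 6.91 mg/mL = 89.83 mg/hr
89.83 mg/hr ÷ 104 kg = 0.86375 mg/kg/hr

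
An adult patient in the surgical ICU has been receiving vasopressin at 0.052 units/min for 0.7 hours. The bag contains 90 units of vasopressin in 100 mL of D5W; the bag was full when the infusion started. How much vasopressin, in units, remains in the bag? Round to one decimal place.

0.052 units/min × 60 min/hr = 3.12 units/hr
Concentration = 90 units ÷ 100 mL = 0.9 units/mL
Rate = 3.12 units/hr ÷ 0.9 units/mL = 3.466667 mL/hr
Volume infused = 3.466667 mL/hr × 0.7 hr = 2.426667 mL
Volume remaining = 100 − 2.426667 = 97.57333 mL
Drug remaining = 97.57333 mL × 0.9 units/mL = 87.816 units

87.8 units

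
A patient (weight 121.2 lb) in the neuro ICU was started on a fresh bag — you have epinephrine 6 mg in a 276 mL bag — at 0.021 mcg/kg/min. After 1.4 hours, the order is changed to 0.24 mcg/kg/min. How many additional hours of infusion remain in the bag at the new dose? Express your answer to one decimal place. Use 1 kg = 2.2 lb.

Initial rate:
Weight = 121.2 lb ÷ 2.2 lb/kg = 55.09091 kg
Dose = 0.021 mcg/kg/min × 55.09091 kg = 1.156909 mcg/min
1.156909 mcg/min × 60 min/hr = 69.41455 mcg/hr
Concentration = 6 mg ÷ 276 mL = 0.02173913 mg/mL = 21.73913 mcg/mL
Rate = 69.41455 mcg/hr ÷ 21.73913 mcg/mL = 3.193069 mL/hr
Volume infused so far = 3.193069 mL/hr × 1.4 hr = 4.470297 mL
Volume remaining = 276 − 4.470297 = 271.5297 mL
New rate:
Dose = 0.24 mcg/kg/min × 55.09091 kg = 13.22182 mcg/min
13.22182 mcg/min × 60 min/hr = 793.3091 mcg/hr
Rate = 793.3091 mcg/hr ÷ 21.73913 mcg/mL = 36.49222 mL/hr
Time remaining = 271.5297 mL ÷ 36.49222 mL/hr = 7.440756 hr

7.4 hours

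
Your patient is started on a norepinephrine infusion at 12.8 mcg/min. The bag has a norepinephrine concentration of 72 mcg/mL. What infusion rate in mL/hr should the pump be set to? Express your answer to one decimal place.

10.7 mL/hr

12.8 mcg/min × 60 min/hr = 768 mcg/hr
Rate = 768 mcg/hr ÷ 72 mcg/mL = 10.66667 mL/hr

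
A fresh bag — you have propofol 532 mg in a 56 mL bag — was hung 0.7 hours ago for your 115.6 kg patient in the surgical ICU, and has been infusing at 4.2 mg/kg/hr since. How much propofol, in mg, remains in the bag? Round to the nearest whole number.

192 mg

Dose = 4.2 mg/kg/hr × 115.6 kg = 485.52 mg/hr
Concentration = 532 mg ÷ 56 mL = 9.5 mg/mL
Rate = 485.52 mg/hr ÷ 9.5 mg/mL = 51.10737 mL/hr
Volume infused = 51.10737 mL/hr × 0.7 hr = 35.77516 mL
Volume remaining = 56 − 35.77516 = 20.22484 mL
Drug remaining = 20.22484 mL × 9.5 mg/mL = 192.136 mg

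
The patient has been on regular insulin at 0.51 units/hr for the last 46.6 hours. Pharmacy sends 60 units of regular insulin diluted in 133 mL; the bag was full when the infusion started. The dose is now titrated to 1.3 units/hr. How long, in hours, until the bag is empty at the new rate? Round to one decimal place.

27.9 hours

Initial rate:
Concentration = 60 units ÷ 133 mL = 0.4511278 units/mL
Rate = 0.51 units/hr ÷ 0.4511278 units/mL = 1.1305 mL/hr
Volume infused so far = 1.1305 mL/hr × 46.6 hr = 52.6813 mL
Volume remaining = 133 − 52.6813 = 80.3187 mL
New rate:
Rate = 1.3 units/hr ÷ 0.4511278 units/mL = 2.881667 mL/hr
Time remaining = 80.3187 mL ÷ 2.881667 mL/hr = 27.87231 hr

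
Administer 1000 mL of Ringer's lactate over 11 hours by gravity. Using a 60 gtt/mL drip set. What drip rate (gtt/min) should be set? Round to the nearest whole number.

1000 mL ÷ (11 hr × 60 = 660 min) = 1.515152 mL/min
1.515152 mL/min × 60 gtt/mL = 90.90909 gtt/min

91 gtt/min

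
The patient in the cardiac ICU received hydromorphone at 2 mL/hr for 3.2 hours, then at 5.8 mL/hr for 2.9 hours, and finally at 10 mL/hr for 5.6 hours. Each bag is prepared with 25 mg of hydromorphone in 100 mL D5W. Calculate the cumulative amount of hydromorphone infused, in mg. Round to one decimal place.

19.8 mg

Concentration = 25 mg ÷ 100 mL = 0.25 mg/mL
Stage 1: 2 mL/hr × 3.2 hr = 6.4 mL → 6.4 mL × 0.25 mg/mL = 1.6 mg
Stage 2: 5.8 mL/hr × 2.9 hr = 16.82 mL → 16.82 mL × 0.25 mg/mL = 4.205 mg
Stage 3: 10 mL/hr × 5.6 hr = 56 mL → 56 mL × 0.25 mg/mL = 14 mg
Total = 1.6 + 4.205 + 14 = 19.805 mg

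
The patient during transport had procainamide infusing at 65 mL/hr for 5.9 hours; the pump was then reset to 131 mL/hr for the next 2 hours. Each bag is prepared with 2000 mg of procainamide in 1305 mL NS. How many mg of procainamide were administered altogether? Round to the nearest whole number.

Concentration = 2000 mg ÷ 1305 mL = 1.532567 mg/mL
Stage 1: 65 mL/hr × 5.9 hr = 383.5 mL → 383.5 mL × 1.532567 mg/mL = 587.7395 mg
Stage 2: 131 mL/hr × 2 hr = 262 mL → 262 mL × 1.532567 mg/mL = 401.5326 mg
Total = 587.7395 + 401.5326 = 989.272 mg

989 mg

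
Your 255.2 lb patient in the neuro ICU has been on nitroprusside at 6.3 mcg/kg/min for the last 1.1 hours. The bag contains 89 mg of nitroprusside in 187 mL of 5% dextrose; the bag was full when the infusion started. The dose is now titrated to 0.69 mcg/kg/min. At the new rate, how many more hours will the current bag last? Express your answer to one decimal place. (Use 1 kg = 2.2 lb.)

8.5 hours

Initial rate:
Weight = 255.2 lb ÷ 2.2 lb/kg = 116 kg
Dose = 6.3 mcg/kg/min × 116 kg = 730.8 mcg/min
730.8 mcg/min × 60 min/hr = 43848 mcg/hr
Concentration = 89 mg ÷ 187 mL = 0.4759358 mg/mL = 475.9358 mcg/mL
Rate = 43848 mcg/hr ÷ 475.9358 mcg/mL = 92.13007 mL/hr
Volume infused so far = 92.13007 mL/hr × 1.1 hr = 101.3431 mL
Volume remaining = 187 − 101.3431 = 85.65693 mL
New rate:
Dose = 0.69 mcg/kg/min × 116 kg = 80.04 mcg/min
80.04 mcg/min × 60 min/hr = 4802.4 mcg/hr
Rate = 4802.4 mcg/hr ÷ 475.9358 mcg/mL = 10.09044 mL/hr
Time remaining = 85.65693 mL ÷ 10.09044 mL/hr = 8.488922 hr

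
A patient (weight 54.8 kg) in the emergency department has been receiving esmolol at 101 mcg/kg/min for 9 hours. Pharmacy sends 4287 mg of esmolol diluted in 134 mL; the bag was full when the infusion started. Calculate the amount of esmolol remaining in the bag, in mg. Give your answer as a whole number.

Dose = 101 mcg/kg/min × 54.8 kg = 5534.8 mcg/min
5534.8 mcg/min × 60 min/hr = 332088 mcg/hr
Concentration = 4287 mg ÷ 134 mL = 31.99254 mg/mL = 31992.54 mcg/mL
Rate = 332088 mcg/hr ÷ 31992.54 mcg/mL = 10.38017 mL/hr
Volume infused = 10.38017 mL/hr × 9 hr = 93.42154 mL
Volume remaining = 134 − 93.42154 = 40.57846 mL
Drug remaining = 40.57846 mL × 31992.54 mcg/mL = 1298208 mcg = 1298.208 mg

1298 mg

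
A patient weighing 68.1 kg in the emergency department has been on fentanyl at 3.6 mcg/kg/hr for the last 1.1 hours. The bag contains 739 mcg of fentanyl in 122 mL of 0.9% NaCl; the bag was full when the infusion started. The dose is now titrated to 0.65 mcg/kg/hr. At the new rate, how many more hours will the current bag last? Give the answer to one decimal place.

Initial rate:
Dose = 3.6 mcg/kg/hr × 68.1 kg = 245.16 mcg/hr
Concentration = 739 mcg ÷ 122 mL = 6.057377 mcg/mL
Rate = 245.16 mcg/hr ÷ 6.057377 mcg/mL = 40.47296 mL/hr
Volume infused so far = 40.47296 mL/hr × 1.1 hr = 44.52026 mL
Volume remaining = 122 − 44.52026 = 77.47974 mL
New rate:
Dose = 0.65 mcg/kg/hr × 68.1 kg = 44.265 mcg/hr
Rate = 44.265 mcg/hr ÷ 6.057377 mcg/mL = 7.307618 mL/hr
Time remaining = 77.47974 mL ÷ 7.307618 mL/hr = 10.6026 hr

10.6 hours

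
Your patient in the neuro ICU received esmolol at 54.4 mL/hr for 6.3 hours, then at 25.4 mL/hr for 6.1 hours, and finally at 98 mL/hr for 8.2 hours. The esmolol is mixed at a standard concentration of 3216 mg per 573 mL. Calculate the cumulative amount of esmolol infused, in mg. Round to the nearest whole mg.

Concentration = 3216 mg ÷ 573 mL = 5.612565 mg/mL
Stage 1: 54.4 mL/hr × 6.3 hr = 342.72 mL → 342.72 mL × 5.612565 mg/mL = 1923.538 mg
Stage 2: 25.4 mL/hr × 6.1 hr = 154.94 mL → 154.94 mL × 5.612565 mg/mL = 869.6109 mg
Stage 3: 98 mL/hr × 8.2 hr = 803.6 mL → 803.6 mL × 5.612565 mg/mL = 4510.258 mg
Total = 1923.538 + 869.6109 + 4510.258 = 7303.407 mg

7303 mg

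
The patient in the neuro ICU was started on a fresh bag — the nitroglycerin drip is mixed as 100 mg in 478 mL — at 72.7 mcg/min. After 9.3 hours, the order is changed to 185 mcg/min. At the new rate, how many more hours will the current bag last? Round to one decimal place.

5.4 hours

Initial rate:
72.7 mcg/min × 60 min/hr = 4362 mcg/hr
Concentration = 100 mg ÷ 478 mL = 0.209205 mg/mL = 209.205 mcg/mL
Rate = 4362 mcg/hr ÷ 209.205 mcg/mL = 20.85036 mL/hr
Volume infused so far = 20.85036 mL/hr × 9.3 hr = 193.9083 mL
Volume remaining = 478 − 193.9083 = 284.0917 mL
New rate:
185 mcg/min × 60 min/hr = 11100 mcg/hr
Rate = 11100 mcg/hr ÷ 209.205 mcg/mL = 53.058 mL/hr
Time remaining = 284.0917 mL ÷ 53.058 mL/hr = 5.35436 hr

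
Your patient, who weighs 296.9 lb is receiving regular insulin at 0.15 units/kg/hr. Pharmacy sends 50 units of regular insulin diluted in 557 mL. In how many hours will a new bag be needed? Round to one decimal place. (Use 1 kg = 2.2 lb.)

2.5 hours

Weight = 296.9 lb ÷ 2.2 lb/kg = 134.9545 kg
Dose = 0.15 units/kg/hr × 134.9545 kg = 20.24318 units/hr
Concentration = 50 units ÷ 557 mL = 0.08976661 units/mL
Rate = 20.24318 units/hr ÷ 0.08976661 units/mL = 225.509 mL/hr
Duration = 557 mL ÷ 225.509 mL/hr = 2.469967 hr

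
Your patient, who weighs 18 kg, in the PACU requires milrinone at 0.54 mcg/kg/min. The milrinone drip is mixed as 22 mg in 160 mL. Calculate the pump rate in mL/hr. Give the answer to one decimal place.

4.2 mL/hr

Dose = 0.54 mcg/kg/min × 18 kg = 9.72 mcg/min
9.72 mcg/min × 60 min/hr = 583.2 mcg/hr
Concentration = 22 mg ÷ 160 mL = 0.1375 mg/mL = 137.5 mcg/mL
Rate = 583.2 mcg/hr ÷ 137.5 mcg/mL = 4.241455 mL/hr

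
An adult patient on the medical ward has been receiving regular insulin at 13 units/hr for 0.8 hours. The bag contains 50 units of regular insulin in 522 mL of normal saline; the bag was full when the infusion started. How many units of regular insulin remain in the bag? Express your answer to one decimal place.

Concentration = 50 units ÷ 522 mL = 0.09578544 units/mL
Rate = 13 units/hr ÷ 0.09578544 units/mL = 135.72 mL/hr
Volume infused = 135.72 mL/hr × 0.8 hr = 108.576 mL
Volume remaining = 522 − 108.576 = 413.424 mL
Drug remaining = 413.424 mL × 0.09578544 units/mL = 39.6 units

39.6 units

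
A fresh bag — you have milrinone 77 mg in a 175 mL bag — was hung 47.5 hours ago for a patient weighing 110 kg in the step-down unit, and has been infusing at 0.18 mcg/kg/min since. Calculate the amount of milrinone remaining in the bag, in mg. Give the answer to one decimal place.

20.6 mg

Dose = 0.18 mcg/kg/min × 110 kg = 19.8 mcg/min
19.8 mcg/min × 60 min/hr = 1188 mcg/hr
Concentration = 77 mg ÷ 175 mL = 0.44 mg/mL = 440 mcg/mL
Rate = 1188 mcg/hr ÷ 440 mcg/mL = 2.7 mL/hr
Volume infused = 2.7 mL/hr × 47.5 hr = 128.25 mL
Volume remaining = 175 − 128.25 = 46.75 mL
Drug remaining = 46.75 mL × 440 mcg/mL = 20570 mcg = 20.57 mg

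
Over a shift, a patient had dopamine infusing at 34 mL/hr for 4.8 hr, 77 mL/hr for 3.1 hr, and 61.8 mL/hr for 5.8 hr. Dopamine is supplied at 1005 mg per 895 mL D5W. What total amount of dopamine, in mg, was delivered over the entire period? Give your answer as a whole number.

854 mg

Concentration = 1005 mg ÷ 895 mL = 1.122905 mg/mL
Stage 1: 34 mL/hr × 4.8 hr = 163.2 mL → 163.2 mL × 1.122905 mg/mL = 183.2581 mg
Stage 2: 77 mL/hr × 3.1 hr = 238.7 mL → 238.7 mL × 1.122905 mg/mL = 268.0374 mg
Stage 3: 61.8 mL/hr × 5.8 hr = 358.44 mL → 358.44 mL × 1.122905 mg/mL = 402.4941 mg
Total = 183.2581 + 268.0374 + 402.4941 = 853.7896 mg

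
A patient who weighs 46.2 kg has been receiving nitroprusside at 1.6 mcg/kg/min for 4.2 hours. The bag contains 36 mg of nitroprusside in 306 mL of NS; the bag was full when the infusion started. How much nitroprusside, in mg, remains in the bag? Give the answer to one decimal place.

17.4 mg

Dose = 1.6 mcg/kg/min × 46.2 kg = 73.92 mcg/min
73.92 mcg/min × 60 min/hr = 4435.2 mcg/hr
Concentration = 36 mg ÷ 306 mL = 0.1176471 mg/mL = 117.6471 mcg/mL
Rate = 4435.2 mcg/hr ÷ 117.6471 mcg/mL = 37.6992 mL/hr
Volume infused = 37.6992 mL/hr × 4.2 hr = 158.3366 mL
Volume remaining = 306 − 158.3366 = 147.6634 mL
Drug remaining = 147.6634 mL × 117.6471 mcg/mL = 17372.16 mcg = 17.37216 mg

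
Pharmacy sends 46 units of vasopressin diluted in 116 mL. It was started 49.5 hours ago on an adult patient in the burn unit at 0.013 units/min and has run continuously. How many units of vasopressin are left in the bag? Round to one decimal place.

7.4 units

0.013 units/min × 60 min/hr = 0.78 units/hr
Concentration = 46 units ÷ 116 mL = 0.3965517 units/mL
Rate = 0.78 units/hr ÷ 0.3965517 units/mL = 1.966957 mL/hr
Volume infused = 1.966957 mL/hr × 49.5 hr = 97.36435 mL
Volume remaining = 116 − 97.36435 = 18.63565 mL
Drug remaining = 18.63565 mL × 0.3965517 units/mL = 7.39 units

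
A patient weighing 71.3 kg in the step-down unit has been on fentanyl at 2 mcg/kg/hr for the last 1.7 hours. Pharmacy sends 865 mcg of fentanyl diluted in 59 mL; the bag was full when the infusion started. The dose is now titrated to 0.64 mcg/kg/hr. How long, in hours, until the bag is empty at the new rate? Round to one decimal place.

13.6 hours

Initial rate:
Dose = 2 mcg/kg/hr × 71.3 kg = 142.6 mcg/hr
Concentration = 865 mcg ÷ 59 mL = 14.66102 mcg/mL
Rate = 142.6 mcg/hr ÷ 14.66102 mcg/mL = 9.726474 mL/hr
Volume infused so far = 9.726474 mL/hr × 1.7 hr = 16.53501 mL
Volume remaining = 59 − 16.53501 = 42.46499 mL
New rate:
Dose = 0.64 mcg/kg/hr × 71.3 kg = 45.632 mcg/hr
Rate = 45.632 mcg/hr ÷ 14.66102 mcg/mL = 3.112472 mL/hr
Time remaining = 42.46499 mL ÷ 3.112472 mL/hr = 13.6435 hr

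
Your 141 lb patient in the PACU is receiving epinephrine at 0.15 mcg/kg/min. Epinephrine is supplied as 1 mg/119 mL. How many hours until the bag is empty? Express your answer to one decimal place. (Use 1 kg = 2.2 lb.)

Weight = 141 lb ÷ 2.2 lb/kg = 64.09091 kg
Dose = 0.15 mcg/kg/min × 64.09091 kg = 9.613636 mcg/min
9.613636 mcg/min × 60 min/hr = 576.8182 mcg/hr
Concentration = 1 mg ÷ 119 mL = 0.008403361 mg/mL = 8.403361 mcg/mL
Rate = 576.8182 mcg/hr ÷ 8.403361 mcg/mL = 68.64136 mL/hr
Duration = 119 mL ÷ 68.64136 mL/hr = 1.733649 hr

1.7 hours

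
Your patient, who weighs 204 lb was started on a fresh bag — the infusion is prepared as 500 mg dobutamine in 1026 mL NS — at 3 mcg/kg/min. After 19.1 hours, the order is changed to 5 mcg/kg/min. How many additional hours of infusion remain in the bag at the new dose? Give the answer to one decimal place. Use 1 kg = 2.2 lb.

Initial rate:
Weight = 204 lb ÷ 2.2 lb/kg = 92.72727 kg
Dose = 3 mcg/kg/min × 92.72727 kg = 278.1818 mcg/min
278.1818 mcg/min × 60 min/hr = 16690.91 mcg/hr
Concentration = 500 mg ÷ 1026 mL = 0.4873294 mg/mL = 487.3294 mcg/mL
Rate = 16690.91 mcg/hr ÷ 487.3294 mcg/mL = 34.24975 mL/hr
Volume infused so far = 34.24975 mL/hr × 19.1 hr = 654.1701 mL
Volume remaining = 1026 − 654.1701 = 371.8299 mL
New rate:
Dose = 5 mcg/kg/min × 92.72727 kg = 463.6364 mcg/min
463.6364 mcg/min × 60 min/hr = 27818.18 mcg/hr
Rate = 27818.18 mcg/hr ÷ 487.3294 mcg/mL = 57.08291 mL/hr
Time remaining = 371.8299 mL ÷ 57.08291 mL/hr = 6.513856 hr

6.5 hours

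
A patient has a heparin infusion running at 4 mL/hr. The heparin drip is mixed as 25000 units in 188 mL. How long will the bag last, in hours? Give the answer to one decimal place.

47.0 hours

Duration = 188 mL ÷ 4 mL/hr = 47 hr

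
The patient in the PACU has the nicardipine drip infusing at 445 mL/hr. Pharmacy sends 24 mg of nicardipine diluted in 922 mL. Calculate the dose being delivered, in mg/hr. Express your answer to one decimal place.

Concentration = 24 mg ÷ 922 mL = 0.02603037 mg/mL
Drug rate = 445 mL/hr × 0.02603037 mg/mL = 11.58351 mg/hr

11.6 mg/hr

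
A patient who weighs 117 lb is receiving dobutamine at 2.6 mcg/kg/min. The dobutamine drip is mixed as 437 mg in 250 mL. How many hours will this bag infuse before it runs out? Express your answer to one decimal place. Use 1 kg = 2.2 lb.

52.7 hours

Weight = 117 lb ÷ 2.2 lb/kg = 53.18182 kg
Dose = 2.6 mcg/kg/min × 53.18182 kg = 138.2727 mcg/min
138.2727 mcg/min × 60 min/hr = 8296.364 mcg/hr
Concentration = 437 mg ÷ 250 mL = 1.748 mg/mL = 1748 mcg/mL
Rate = 8296.364 mcg/hr ÷ 1748 mcg/mL = 4.746203 mL/hr
Duration = 250 mL ÷ 4.746203 mL/hr = 52.67368 hr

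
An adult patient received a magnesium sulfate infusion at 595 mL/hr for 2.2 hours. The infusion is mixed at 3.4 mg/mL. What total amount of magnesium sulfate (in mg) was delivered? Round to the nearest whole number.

4451 mg

Drug rate = 595 mL/hr × 3.4 mg/mL = 2023 mg/hr
Total = 2023 mg/hr × 2.2 hr = 4450.6 mg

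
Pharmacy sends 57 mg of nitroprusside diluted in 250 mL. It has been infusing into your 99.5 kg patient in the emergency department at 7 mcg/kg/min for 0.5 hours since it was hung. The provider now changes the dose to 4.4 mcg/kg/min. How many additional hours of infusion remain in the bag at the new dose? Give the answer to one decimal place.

1.4 hours

Initial rate:
Dose = 7 mcg/kg/min × 99.5 kg = 696.5 mcg/min
696.5 mcg/min × 60 min/hr = 41790 mcg/hr
Concentration = 57 mg ÷ 250 mL = 0.228 mg/mL = 228 mcg/mL
Rate = 41790 mcg/hr ÷ 228 mcg/mL = 183.2895 mL/hr
Volume infused so far = 183.2895 mL/hr × 0.5 hr = 91.64474 mL
Volume remaining = 250 − 91.64474 = 158.3553 mL
New rate:
Dose = 4.4 mcg/kg/min × 99.5 kg = 437.8 mcg/min
437.8 mcg/min × 60 min/hr = 26268 mcg/hr
Rate = 26268 mcg/hr ÷ 228 mcg/mL = 115.2105 mL/hr
Time remaining = 158.3553 mL ÷ 115.2105 mL/hr = 1.374486 hr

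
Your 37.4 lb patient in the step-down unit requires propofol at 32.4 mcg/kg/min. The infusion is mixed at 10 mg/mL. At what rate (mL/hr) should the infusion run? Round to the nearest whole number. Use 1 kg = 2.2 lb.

Weight = 37.4 lb ÷ 2.2 lb/kg = 17 kg
Dose = 32.4 mcg/kg/min × 17 kg = 550.8 mcg/min
550.8 mcg/min × 60 min/hr = 33048 mcg/hr
Concentration = 10 mg/mL = 10000 mcg/mL
Rate = 33048 mcg/hr ÷ 10000 mcg/mL = 3.3048 mL/hr

3 mL/hr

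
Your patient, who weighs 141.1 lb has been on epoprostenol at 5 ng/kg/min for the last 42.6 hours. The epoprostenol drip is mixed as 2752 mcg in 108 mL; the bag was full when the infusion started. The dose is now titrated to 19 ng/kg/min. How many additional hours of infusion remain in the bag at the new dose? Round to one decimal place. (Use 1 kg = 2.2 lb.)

Initial rate:
Weight = 141.1 lb ÷ 2.2 lb/kg = 64.13636 kg
Dose = 5 ng/kg/min × 64.13636 kg = 320.6818 ng/min
320.6818 ng/min × 60 min/hr = 19240.91 ng/hr
Concentration = 2752 mcg ÷ 108 mL = 25.48148 mcg/mL = 25481.48 ng/mL
Rate = 19240.91 ng/hr ÷ 25481.48 ng/mL = 0.7550938 mL/hr
Volume infused so far = 0.7550938 mL/hr × 42.6 hr = 32.167 mL
Volume remaining = 108 − 32.167 = 75.833 mL
New rate:
Dose = 19 ng/kg/min × 64.13636 kg = 1218.591 ng/min
1218.591 ng/min × 60 min/hr = 73115.45 ng/hr
Rate = 73115.45 ng/hr ÷ 25481.48 ng/mL = 2.869357 mL/hr
Time remaining = 75.833 mL ÷ 2.869357 mL/hr = 26.42857 hr

26.4 hours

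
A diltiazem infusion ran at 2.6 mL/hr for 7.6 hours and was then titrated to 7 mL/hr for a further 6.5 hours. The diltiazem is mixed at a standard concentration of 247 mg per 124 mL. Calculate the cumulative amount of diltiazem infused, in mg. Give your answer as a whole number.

130 mg

Concentration = 247 mg ÷ 124 mL = 1.991935 mg/mL
Stage 1: 2.6 mL/hr × 7.6 hr = 19.76 mL → 19.76 mL × 1.991935 mg/mL = 39.36065 mg
Stage 2: 7 mL/hr × 6.5 hr = 45.5 mL → 45.5 mL × 1.991935 mg/mL = 90.63306 mg
Total = 39.36065 + 90.63306 = 129.9937 mg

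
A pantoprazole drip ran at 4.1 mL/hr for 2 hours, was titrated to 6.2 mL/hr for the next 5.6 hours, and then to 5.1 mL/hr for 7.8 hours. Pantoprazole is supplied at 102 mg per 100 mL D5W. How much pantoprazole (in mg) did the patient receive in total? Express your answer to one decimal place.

Concentration = 102 mg ÷ 100 mL = 1.02 mg/mL
Stage 1: 4.1 mL/hr × 2 hr = 8.2 mL → 8.2 mL × 1.02 mg/mL = 8.364 mg
Stage 2: 6.2 mL/hr × 5.6 hr = 34.72 mL → 34.72 mL × 1.02 mg/mL = 35.4144 mg
Stage 3: 5.1 mL/hr × 7.8 hr = 39.78 mL → 39.78 mL × 1.02 mg/mL = 40.5756 mg
Total = 8.364 + 35.4144 + 40.5756 = 84.354 mg

84.4 mg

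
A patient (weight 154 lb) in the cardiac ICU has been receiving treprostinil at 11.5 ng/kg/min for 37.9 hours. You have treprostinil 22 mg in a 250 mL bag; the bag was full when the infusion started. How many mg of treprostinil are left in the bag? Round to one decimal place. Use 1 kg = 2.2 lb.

20.2 mg

Weight = 154 lb ÷ 2.2 lb/kg = 70 kg
Dose = 11.5 ng/kg/min × 70 kg = 805 ng/min
805 ng/min × 60 min/hr = 48300 ng/hr
Concentration = 22 mg ÷ 250 mL = 0.088 mg/mL = 88000 ng/mL
Rate = 48300 ng/hr ÷ 88000 ng/mL = 0.5488636 mL/hr
Volume infused = 0.5488636 mL/hr × 37.9 hr = 20.80193 mL
Volume remaining = 250 − 20.80193 = 229.1981 mL
Drug remaining = 229.1981 mL × 88000 ng/mL = 20169430 ng = 20.16943 mg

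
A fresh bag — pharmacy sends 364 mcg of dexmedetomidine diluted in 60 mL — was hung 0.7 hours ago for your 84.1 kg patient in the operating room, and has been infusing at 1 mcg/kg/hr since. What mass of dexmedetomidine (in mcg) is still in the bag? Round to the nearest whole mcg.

305 mcg

Dose = 1 mcg/kg/hr × 84.1 kg = 84.1 mcg/hr
Concentration = 364 mcg ÷ 60 mL = 6.066667 mcg/mL
Rate = 84.1 mcg/hr ÷ 6.066667 mcg/mL = 13.86264 mL/hr
Volume infused = 13.86264 mL/hr × 0.7 hr = 9.703846 mL
Volume remaining = 60 − 9.703846 = 50.29615 mL
Drug remaining = 50.29615 mL × 6.066667 mcg/mL = 305.13 mcg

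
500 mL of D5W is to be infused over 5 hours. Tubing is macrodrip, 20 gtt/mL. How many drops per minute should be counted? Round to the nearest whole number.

500 mL ÷ (5 hr × 60 = 300 min) = 1.666667 mL/min
1.666667 mL/min × 20 gtt/mL = 33.33333 gtt/min

33 gtt/min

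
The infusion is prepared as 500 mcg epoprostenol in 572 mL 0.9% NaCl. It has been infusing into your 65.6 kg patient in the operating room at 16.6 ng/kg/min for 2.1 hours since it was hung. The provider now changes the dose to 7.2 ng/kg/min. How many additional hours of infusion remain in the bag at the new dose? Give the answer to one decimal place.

12.8 hours

Initial rate:
Dose = 16.6 ng/kg/min × 65.6 kg = 1088.96 ng/min
1088.96 ng/min × 60 min/hr = 65337.6 ng/hr
Concentration = 500 mcg ÷ 572 mL = 0.8741259 mcg/mL = 874.1259 ng/mL
Rate = 65337.6 ng/hr ÷ 874.1259 ng/mL = 74.74621 mL/hr
Volume infused so far = 74.74621 mL/hr × 2.1 hr = 156.9671 mL
Volume remaining = 572 − 156.9671 = 415.0329 mL
New rate:
Dose = 7.2 ng/kg/min × 65.6 kg = 472.32 ng/min
472.32 ng/min × 60 min/hr = 28339.2 ng/hr
Rate = 28339.2 ng/hr ÷ 874.1259 ng/mL = 32.42004 mL/hr
Time remaining = 415.0329 mL ÷ 32.42004 mL/hr = 12.80174 hr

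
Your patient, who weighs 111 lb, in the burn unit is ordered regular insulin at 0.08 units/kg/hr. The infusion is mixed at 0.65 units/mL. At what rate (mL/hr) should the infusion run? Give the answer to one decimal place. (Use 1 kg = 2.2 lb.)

6.2 mL/hr

Weight = 111 lb ÷ 2.2 lb/kg = 50.45455 kg
Dose = 0.08 units/kg/hr × 50.45455 kg = 4.036364 units/hr
Rate = 4.036364 units/hr ÷ 0.65 units/mL = 6.20979 mL/hr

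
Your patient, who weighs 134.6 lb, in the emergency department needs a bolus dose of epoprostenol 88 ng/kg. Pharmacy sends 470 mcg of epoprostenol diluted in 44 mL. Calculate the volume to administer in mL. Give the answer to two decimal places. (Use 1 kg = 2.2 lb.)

0.50 mL

Weight = 134.6 lb ÷ 2.2 lb/kg = 61.18182 kg
Dose = 88 ng/kg × 61.18182 kg = 5384 ng
Concentration = 470 mcg ÷ 44 mL = 10.68182 mcg/mL = 10681.82 ng/mL
Volume = 5384 ng ÷ 10681.82 ng/mL = 0.504034 mL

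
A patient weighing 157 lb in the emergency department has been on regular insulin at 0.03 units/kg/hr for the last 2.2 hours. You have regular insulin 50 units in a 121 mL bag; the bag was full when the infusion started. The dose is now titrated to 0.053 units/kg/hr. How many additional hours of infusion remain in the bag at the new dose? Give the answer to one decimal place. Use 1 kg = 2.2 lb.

Initial rate:
Weight = 157 lb ÷ 2.2 lb/kg = 71.36364 kg
Dose = 0.03 units/kg/hr × 71.36364 kg = 2.140909 units/hr
Concentration = 50 units ÷ 121 mL = 0.4132231 units/mL
Rate = 2.140909 units/hr ÷ 0.4132231 units/mL = 5.181 mL/hr
Volume infused so far = 5.181 mL/hr × 2.2 hr = 11.3982 mL
Volume remaining = 121 − 11.3982 = 109.6018 mL
New rate:
Dose = 0.053 units/kg/hr × 71.36364 kg = 3.782273 units/hr
Rate = 3.782273 units/hr ÷ 0.4132231 units/mL = 9.1531 mL/hr
Time remaining = 109.6018 mL ÷ 9.1531 mL/hr = 11.97428 hr

12.0 hours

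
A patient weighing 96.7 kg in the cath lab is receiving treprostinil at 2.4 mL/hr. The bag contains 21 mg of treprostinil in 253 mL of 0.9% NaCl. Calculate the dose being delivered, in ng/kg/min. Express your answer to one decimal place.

34.3 ng/kg/min

Concentration = 21 mg ÷ 253 mL = 0.08300395 mg/mL = 83003.95 ng/mL
Drug rate = 2.4 mL/hr × 83003.95 ng/mL = 199209.5 ng/hr
199209.5 ng/hr ÷ 60 min/hr = 3320.158 ng/min
3320.158 ng/min ÷ 96.7 kg = 34.33462 ng/kg/min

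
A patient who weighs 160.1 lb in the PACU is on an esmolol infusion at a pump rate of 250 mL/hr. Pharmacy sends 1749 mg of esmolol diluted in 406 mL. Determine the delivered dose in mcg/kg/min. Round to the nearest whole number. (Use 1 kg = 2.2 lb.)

247 mcg/kg/min

Weight = 160.1 lb ÷ 2.2 lb/kg = 72.77273 kg
Concentration = 1749 mg ÷ 406 mL = 4.307882 mg/mL = 4307.882 mcg/mL
Drug rate = 250 mL/hr × 4307.882 mcg/mL = 1076970 mcg/hr
1076970 mcg/hr ÷ 60 min/hr = 17949.51 mcg/min
17949.51 mcg/min ÷ 72.77273 kg = 246.6516 mcg/kg/min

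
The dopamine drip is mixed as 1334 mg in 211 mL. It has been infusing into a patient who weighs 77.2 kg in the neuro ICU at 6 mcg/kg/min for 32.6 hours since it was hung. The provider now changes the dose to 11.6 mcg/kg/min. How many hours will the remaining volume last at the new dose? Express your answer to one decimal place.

8.0 hours

Initial rate:
Dose = 6 mcg/kg/min × 77.2 kg = 463.2 mcg/min
463.2 mcg/min × 60 min/hr = 27792 mcg/hr
Concentration = 1334 mg ÷ 211 mL = 6.322275 mg/mL = 6322.275 mcg/mL
Rate = 27792 mcg/hr ÷ 6322.275 mcg/mL = 4.395886 mL/hr
Volume infused so far = 4.395886 mL/hr × 32.6 hr = 143.3059 mL
Volume remaining = 211 − 143.3059 = 67.69411 mL
New rate:
Dose = 11.6 mcg/kg/min × 77.2 kg = 895.52 mcg/min
895.52 mcg/min × 60 min/hr = 53731.2 mcg/hr
Rate = 53731.2 mcg/hr ÷ 6322.275 mcg/mL = 8.498713 mL/hr
Time remaining = 67.69411 mL ÷ 8.498713 mL/hr = 7.965219 hr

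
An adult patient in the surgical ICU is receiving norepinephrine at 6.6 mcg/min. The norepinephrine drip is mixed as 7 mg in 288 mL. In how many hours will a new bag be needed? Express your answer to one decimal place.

17.7 hours

6.6 mcg/min × 60 min/hr = 396 mcg/hr
Concentration = 7 mg ÷ 288 mL = 0.02430556 mg/mL = 24.30556 mcg/mL
Rate = 396 mcg/hr ÷ 24.30556 mcg/mL = 16.29257 mL/hr
Duration = 288 mL ÷ 16.29257 mL/hr = 17.67677 hr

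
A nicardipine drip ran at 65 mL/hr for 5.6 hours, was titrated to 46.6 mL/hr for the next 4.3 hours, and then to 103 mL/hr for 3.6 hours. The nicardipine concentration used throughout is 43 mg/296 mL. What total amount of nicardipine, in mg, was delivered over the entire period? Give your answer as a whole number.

Concentration = 43 mg ÷ 296 mL = 0.1452703 mg/mL
Stage 1: 65 mL/hr × 5.6 hr = 364 mL → 364 mL × 0.1452703 mg/mL = 52.87838 mg
Stage 2: 46.6 mL/hr × 4.3 hr = 200.38 mL → 200.38 mL × 0.1452703 mg/mL = 29.10926 mg
Stage 3: 103 mL/hr × 3.6 hr = 370.8 mL → 370.8 mL × 0.1452703 mg/mL = 53.86622 mg
Total = 52.87838 + 29.10926 + 53.86622 = 135.8539 mg

136 mg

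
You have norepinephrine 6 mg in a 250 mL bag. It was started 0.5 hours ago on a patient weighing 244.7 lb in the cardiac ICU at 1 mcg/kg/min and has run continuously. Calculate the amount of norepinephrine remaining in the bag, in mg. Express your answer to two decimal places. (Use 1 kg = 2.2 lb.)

Weight = 244.7 lb ÷ 2.2 lb/kg = 111.2273 kg
Dose = 1 mcg/kg/min × 111.2273 kg = 111.2273 mcg/min
111.2273 mcg/min × 60 min/hr = 6673.636 mcg/hr
Concentration = 6 mg ÷ 250 mL = 0.024 mg/mL = 24 mcg/mL
Rate = 6673.636 mcg/hr ÷ 24 mcg/mL = 278.0682 mL/hr
Volume infused = 278.0682 mL/hr × 0.5 hr = 139.0341 mL
Volume remaining = 250 − 139.0341 = 110.9659 mL
Drug remaining = 110.9659 mL × 24 mcg/mL = 2663.182 mcg = 2.663182 mg

2.66 mg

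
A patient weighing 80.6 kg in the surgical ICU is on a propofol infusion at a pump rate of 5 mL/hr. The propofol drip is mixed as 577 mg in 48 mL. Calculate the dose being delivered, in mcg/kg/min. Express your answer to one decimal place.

12.4 mcg/kg/min

Concentration = 577 mg ÷ 48 mL = 12.02083 mg/mL = 12020.83 mcg/mL
Drug rate = 5 mL/hr × 12020.83 mcg/mL = 60104.17 mcg/hr
60104.17 mcg/hr ÷ 60 min/hr = 1001.736 mcg/min
1001.736 mcg/min ÷ 80.6 kg = 12.42849 mcg/kg/min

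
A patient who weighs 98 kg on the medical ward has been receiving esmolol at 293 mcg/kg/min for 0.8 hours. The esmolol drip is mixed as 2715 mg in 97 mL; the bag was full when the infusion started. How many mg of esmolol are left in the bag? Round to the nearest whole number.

1337 mg

Dose = 293 mcg/kg/min × 98 kg = 28714 mcg/min
28714 mcg/min × 60 min/hr = 1722840 mcg/hr
Concentration = 2715 mg ÷ 97 mL = 27.98969 mg/mL = 27989.69 mcg/mL
Rate = 1722840 mcg/hr ÷ 27989.69 mcg/mL = 61.55266 mL/hr
Volume infused = 61.55266 mL/hr × 0.8 hr = 49.24213 mL
Volume remaining = 97 − 49.24213 = 47.75787 mL
Drug remaining = 47.75787 mL × 27989.69 mcg/mL = 1336728 mcg = 1336.728 mg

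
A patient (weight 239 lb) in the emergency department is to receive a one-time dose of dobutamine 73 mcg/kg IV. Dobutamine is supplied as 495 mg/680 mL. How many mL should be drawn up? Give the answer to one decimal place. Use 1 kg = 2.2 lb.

Weight = 239 lb ÷ 2.2 lb/kg = 108.6364 kg
Dose = 73 mcg/kg × 108.6364 kg = 7930.455 mcg
Concentration = 495 mg ÷ 680 mL = 0.7279412 mg/mL = 727.9412 mcg/mL
Volume = 7930.455 mcg ÷ 727.9412 mcg/mL = 10.89436 mL

10.9 mL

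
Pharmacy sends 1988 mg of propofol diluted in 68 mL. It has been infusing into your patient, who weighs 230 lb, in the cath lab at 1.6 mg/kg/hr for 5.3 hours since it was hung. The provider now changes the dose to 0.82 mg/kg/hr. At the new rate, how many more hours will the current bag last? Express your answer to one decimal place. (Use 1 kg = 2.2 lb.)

12.8 hours

Initial rate:
Weight = 230 lb ÷ 2.2 lb/kg = 104.5455 kg
Dose = 1.6 mg/kg/hr × 104.5455 kg = 167.2727 mg/hr
Concentration = 1988 mg ÷ 68 mL = 29.23529 mg/mL
Rate = 167.2727 mg/hr ÷ 29.23529 mg/mL = 5.721602 mL/hr
Volume infused so far = 5.721602 mL/hr × 5.3 hr = 30.32449 mL
Volume remaining = 68 − 30.32449 = 37.67551 mL
New rate:
Dose = 0.82 mg/kg/hr × 104.5455 kg = 85.72727 mg/hr
Rate = 85.72727 mg/hr ÷ 29.23529 mg/mL = 2.932321 mL/hr
Time remaining = 37.67551 mL ÷ 2.932321 mL/hr = 12.84836 hr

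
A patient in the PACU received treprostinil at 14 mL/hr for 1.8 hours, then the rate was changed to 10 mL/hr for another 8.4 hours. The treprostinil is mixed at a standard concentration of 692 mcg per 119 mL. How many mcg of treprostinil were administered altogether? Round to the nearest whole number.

Concentration = 692 mcg ÷ 119 mL = 5.815126 mcg/mL
Stage 1: 14 mL/hr × 1.8 hr = 25.2 mL → 25.2 mL × 5.815126 mcg/mL = 146.5412 mcg
Stage 2: 10 mL/hr × 8.4 hr = 84 mL → 84 mL × 5.815126 mcg/mL = 488.4706 mcg
Total = 146.5412 + 488.4706 = 635.0118 mcg

635 mcg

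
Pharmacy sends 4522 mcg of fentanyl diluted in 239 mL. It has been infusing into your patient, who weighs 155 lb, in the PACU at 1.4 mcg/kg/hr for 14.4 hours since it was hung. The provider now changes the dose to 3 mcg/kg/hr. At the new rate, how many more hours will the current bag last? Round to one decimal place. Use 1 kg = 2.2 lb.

14.7 hours

Initial rate:
Weight = 155 lb ÷ 2.2 lb/kg = 70.45455 kg
Dose = 1.4 mcg/kg/hr × 70.45455 kg = 98.63636 mcg/hr
Concentration = 4522 mcg ÷ 239 mL = 18.9205 mcg/mL
Rate = 98.63636 mcg/hr ÷ 18.9205 mcg/mL = 5.2132 mL/hr
Volume infused so far = 5.2132 mL/hr × 14.4 hr = 75.07008 mL
Volume remaining = 239 − 75.07008 = 163.9299 mL
New rate:
Dose = 3 mcg/kg/hr × 70.45455 kg = 211.3636 mcg/hr
Rate = 211.3636 mcg/hr ÷ 18.9205 mcg/mL = 11.17114 mL/hr
Time remaining = 163.9299 mL ÷ 11.17114 mL/hr = 14.67441 hr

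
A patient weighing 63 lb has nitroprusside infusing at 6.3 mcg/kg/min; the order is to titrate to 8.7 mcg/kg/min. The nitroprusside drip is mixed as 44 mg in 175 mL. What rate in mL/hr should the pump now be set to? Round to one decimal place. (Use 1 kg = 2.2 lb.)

Weight = 63 lb ÷ 2.2 lb/kg = 28.63636 kg
Dose = 8.7 mcg/kg/min × 28.63636 kg = 249.1364 mcg/min
249.1364 mcg/min × 60 min/hr = 14948.18 mcg/hr
Concentration = 44 mg ÷ 175 mL = 0.2514286 mg/mL = 251.4286 mcg/mL
Rate = 14948.18 mcg/hr ÷ 251.4286 mcg/mL = 59.453 mL/hr

59.5 mL/hr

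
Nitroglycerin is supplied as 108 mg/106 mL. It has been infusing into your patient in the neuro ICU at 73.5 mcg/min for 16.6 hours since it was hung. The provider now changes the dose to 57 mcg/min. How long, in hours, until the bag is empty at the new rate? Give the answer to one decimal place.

10.2 hours

Initial rate:
73.5 mcg/min × 60 min/hr = 4410 mcg/hr
Concentration = 108 mg ÷ 106 mL = 1.018868 mg/mL = 1018.868 mcg/mL
Rate = 4410 mcg/hr ÷ 1018.868 mcg/mL = 4.328333 mL/hr
Volume infused so far = 4.328333 mL/hr × 16.6 hr = 71.85033 mL
Volume remaining = 106 − 71.85033 = 34.14967 mL
New rate:
57 mcg/min × 60 min/hr = 3420 mcg/hr
Rate = 3420 mcg/hr ÷ 1018.868 mcg/mL = 3.356667 mL/hr
Time remaining = 34.14967 mL ÷ 3.356667 mL/hr = 10.17368 hr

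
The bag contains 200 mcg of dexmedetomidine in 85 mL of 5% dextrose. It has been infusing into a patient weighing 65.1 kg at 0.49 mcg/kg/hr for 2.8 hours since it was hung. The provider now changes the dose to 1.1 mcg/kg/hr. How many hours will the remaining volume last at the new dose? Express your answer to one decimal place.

1.5 hours

Initial rate:
Dose = 0.49 mcg/kg/hr × 65.1 kg = 31.899 mcg/hr
Concentration = 200 mcg ÷ 85 mL = 2.352941 mcg/mL
Rate = 31.899 mcg/hr ÷ 2.352941 mcg/mL = 13.55707 mL/hr
Volume infused so far = 13.55707 mL/hr × 2.8 hr = 37.95981 mL
Volume remaining = 85 − 37.95981 = 47.04019 mL
New rate:
Dose = 1.1 mcg/kg/hr × 65.1 kg = 71.61 mcg/hr
Rate = 71.61 mcg/hr ÷ 2.352941 mcg/mL = 30.43425 mL/hr
Time remaining = 47.04019 mL ÷ 30.43425 mL/hr = 1.545633 hr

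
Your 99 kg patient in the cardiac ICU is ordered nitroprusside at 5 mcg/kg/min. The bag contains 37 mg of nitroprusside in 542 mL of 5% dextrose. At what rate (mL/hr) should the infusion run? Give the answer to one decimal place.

435.1 mL/hr

Dose = 5 mcg/kg/min × 99 kg = 495 mcg/min
495 mcg/min × 60 min/hr = 29700 mcg/hr
Concentration = 37 mg ÷ 542 mL = 0.06826568 mg/mL = 68.26568 mcg/mL
Rate = 29700 mcg/hr ÷ 68.26568 mcg/mL = 435.0649 mL/hr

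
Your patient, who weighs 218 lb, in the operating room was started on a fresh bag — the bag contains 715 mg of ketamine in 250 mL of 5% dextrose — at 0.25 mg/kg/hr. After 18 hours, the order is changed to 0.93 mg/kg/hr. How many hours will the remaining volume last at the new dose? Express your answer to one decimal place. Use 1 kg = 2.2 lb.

Initial rate:
Weight = 218 lb ÷ 2.2 lb/kg = 99.09091 kg
Dose = 0.25 mg/kg/hr × 99.09091 kg = 24.77273 mg/hr
Concentration = 715 mg ÷ 250 mL = 2.86 mg/mL
Rate = 24.77273 mg/hr ÷ 2.86 mg/mL = 8.661793 mL/hr
Volume infused so far = 8.661793 mL/hr × 18 hr = 155.9123 mL
Volume remaining = 250 − 155.9123 = 94.08773 mL
New rate:
Dose = 0.93 mg/kg/hr × 99.09091 kg = 92.15455 mg/hr
Rate = 92.15455 mg/hr ÷ 2.86 mg/mL = 32.22187 mL/hr
Time remaining = 94.08773 mL ÷ 32.22187 mL/hr = 2.919996 hr

2.9 hours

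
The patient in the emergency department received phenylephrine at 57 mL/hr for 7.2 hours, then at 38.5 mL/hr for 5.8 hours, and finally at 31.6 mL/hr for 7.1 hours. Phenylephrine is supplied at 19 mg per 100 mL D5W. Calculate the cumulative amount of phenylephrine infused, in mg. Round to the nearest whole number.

Concentration = 19 mg ÷ 100 mL = 0.19 mg/mL
Stage 1: 57 mL/hr × 7.2 hr = 410.4 mL → 410.4 mL × 0.19 mg/mL = 77.976 mg
Stage 2: 38.5 mL/hr × 5.8 hr = 223.3 mL → 223.3 mL × 0.19 mg/mL = 42.427 mg
Stage 3: 31.6 mL/hr × 7.1 hr = 224.36 mL → 224.36 mL × 0.19 mg/mL = 42.6284 mg
Total = 77.976 + 42.427 + 42.6284 = 163.0314 mg

163 mg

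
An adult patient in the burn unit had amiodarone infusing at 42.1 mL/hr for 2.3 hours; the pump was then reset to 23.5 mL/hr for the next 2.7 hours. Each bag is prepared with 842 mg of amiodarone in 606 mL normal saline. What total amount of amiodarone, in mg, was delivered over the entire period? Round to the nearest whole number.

223 mg

Concentration = 842 mg ÷ 606 mL = 1.389439 mg/mL
Stage 1: 42.1 mL/hr × 2.3 hr = 96.83 mL → 96.83 mL × 1.389439 mg/mL = 134.5394 mg
Stage 2: 23.5 mL/hr × 2.7 hr = 63.45 mL → 63.45 mL × 1.389439 mg/mL = 88.1599 mg
Total = 134.5394 + 88.1599 = 222.6993 mg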